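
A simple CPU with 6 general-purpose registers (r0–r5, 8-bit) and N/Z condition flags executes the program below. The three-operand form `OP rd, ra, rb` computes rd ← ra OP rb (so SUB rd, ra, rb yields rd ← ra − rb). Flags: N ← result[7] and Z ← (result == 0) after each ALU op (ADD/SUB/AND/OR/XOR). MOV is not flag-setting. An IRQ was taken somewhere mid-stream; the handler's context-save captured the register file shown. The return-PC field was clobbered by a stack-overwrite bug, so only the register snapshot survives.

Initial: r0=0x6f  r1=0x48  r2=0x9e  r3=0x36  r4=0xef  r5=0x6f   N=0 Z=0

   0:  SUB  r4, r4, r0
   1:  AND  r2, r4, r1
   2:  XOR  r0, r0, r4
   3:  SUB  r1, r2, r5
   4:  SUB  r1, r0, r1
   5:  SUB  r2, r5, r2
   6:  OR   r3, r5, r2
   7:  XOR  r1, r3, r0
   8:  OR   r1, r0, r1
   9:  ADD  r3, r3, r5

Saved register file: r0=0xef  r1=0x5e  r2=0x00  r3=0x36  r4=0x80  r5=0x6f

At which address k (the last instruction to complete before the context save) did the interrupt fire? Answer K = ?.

K = 4

after  0: r0=0x6f r1=0x48 r2=0x9e r3=0x36 r4=0x80 r5=0x6f  N=1 Z=0
after  1: r0=0x6f r1=0x48 r2=0x00 r3=0x36 r4=0x80 r5=0x6f  N=0 Z=1
after  2: r0=0xef r1=0x48 r2=0x00 r3=0x36 r4=0x80 r5=0x6f  N=1 Z=0
after  3: r0=0xef r1=0x91 r2=0x00 r3=0x36 r4=0x80 r5=0x6f  N=1 Z=0
after  4: r0=0xef r1=0x5e r2=0x00 r3=0x36 r4=0x80 r5=0x6f  N=0 Z=0
-- IRQ taken; context saved, return-PC = 5 --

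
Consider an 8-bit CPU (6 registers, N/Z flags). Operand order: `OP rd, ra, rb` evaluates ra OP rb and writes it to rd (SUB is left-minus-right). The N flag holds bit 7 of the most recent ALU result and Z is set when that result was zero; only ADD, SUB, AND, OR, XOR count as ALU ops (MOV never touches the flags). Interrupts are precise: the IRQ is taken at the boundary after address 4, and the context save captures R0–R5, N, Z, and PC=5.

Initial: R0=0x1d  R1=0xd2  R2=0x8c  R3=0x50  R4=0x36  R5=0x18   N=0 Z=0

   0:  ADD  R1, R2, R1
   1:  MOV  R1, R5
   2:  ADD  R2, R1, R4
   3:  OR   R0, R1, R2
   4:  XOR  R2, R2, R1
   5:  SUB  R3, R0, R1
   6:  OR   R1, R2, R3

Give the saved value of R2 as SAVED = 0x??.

SAVED = 0x56

after  0: R0=0x1d R1=0x5e R2=0x8c R3=0x50 R4=0x36 R5=0x18  N=0 Z=0
after  1: R0=0x1d R1=0x18 R2=0x8c R3=0x50 R4=0x36 R5=0x18  N=0 Z=0
after  2: R0=0x1d R1=0x18 R2=0x4e R3=0x50 R4=0x36 R5=0x18  N=0 Z=0
after  3: R0=0x5e R1=0x18 R2=0x4e R3=0x50 R4=0x36 R5=0x18  N=0 Z=0
after  4: R0=0x5e R1=0x18 R2=0x56 R3=0x50 R4=0x36 R5=0x18  N=0 Z=0
-- IRQ taken; context saved, return-PC = 5 --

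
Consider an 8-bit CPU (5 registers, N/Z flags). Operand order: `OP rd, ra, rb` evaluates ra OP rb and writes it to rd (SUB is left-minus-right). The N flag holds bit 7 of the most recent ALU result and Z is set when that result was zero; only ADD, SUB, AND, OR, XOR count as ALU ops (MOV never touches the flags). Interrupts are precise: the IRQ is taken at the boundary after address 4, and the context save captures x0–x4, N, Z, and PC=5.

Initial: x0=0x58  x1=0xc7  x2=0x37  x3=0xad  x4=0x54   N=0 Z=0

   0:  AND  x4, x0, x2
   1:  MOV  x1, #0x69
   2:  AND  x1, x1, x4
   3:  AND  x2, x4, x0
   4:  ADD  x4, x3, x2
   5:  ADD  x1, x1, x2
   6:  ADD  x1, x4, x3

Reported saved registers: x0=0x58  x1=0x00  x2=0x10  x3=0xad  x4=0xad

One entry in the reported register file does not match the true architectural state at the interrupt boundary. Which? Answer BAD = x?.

BAD = x4

after  0: x0=0x58 x1=0xc7 x2=0x37 x3=0xad x4=0x10  N=0 Z=0
after  1: x0=0x58 x1=0x69 x2=0x37 x3=0xad x4=0x10  N=0 Z=0
after  2: x0=0x58 x1=0x00 x2=0x37 x3=0xad x4=0x10  N=0 Z=1
after  3: x0=0x58 x1=0x00 x2=0x10 x3=0xad x4=0x10  N=0 Z=0
after  4: x0=0x58 x1=0x00 x2=0x10 x3=0xad x4=0xbd  N=1 Z=0
-- IRQ taken; context saved, return-PC = 5 --
mismatch: x4: reported 0xad vs actual 0xbd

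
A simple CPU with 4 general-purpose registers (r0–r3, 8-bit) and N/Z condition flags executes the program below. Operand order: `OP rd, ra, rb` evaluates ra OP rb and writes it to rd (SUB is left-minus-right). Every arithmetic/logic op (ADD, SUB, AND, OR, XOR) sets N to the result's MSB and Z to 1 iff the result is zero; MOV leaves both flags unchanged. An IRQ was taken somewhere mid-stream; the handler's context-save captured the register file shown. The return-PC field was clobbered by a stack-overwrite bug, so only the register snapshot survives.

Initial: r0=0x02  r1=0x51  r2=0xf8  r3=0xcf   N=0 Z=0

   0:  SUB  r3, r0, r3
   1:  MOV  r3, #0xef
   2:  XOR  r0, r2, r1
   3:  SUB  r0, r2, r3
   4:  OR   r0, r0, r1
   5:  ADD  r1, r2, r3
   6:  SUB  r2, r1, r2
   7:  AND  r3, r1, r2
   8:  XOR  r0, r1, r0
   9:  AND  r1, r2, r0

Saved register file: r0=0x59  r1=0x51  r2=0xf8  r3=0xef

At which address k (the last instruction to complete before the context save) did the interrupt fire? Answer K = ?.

K = 4

after  0: r0=0x02 r1=0x51 r2=0xf8 r3=0x33  N=0 Z=0
after  1: r0=0x02 r1=0x51 r2=0xf8 r3=0xef  N=0 Z=0
after  2: r0=0xa9 r1=0x51 r2=0xf8 r3=0xef  N=1 Z=0
after  3: r0=0x09 r1=0x51 r2=0xf8 r3=0xef  N=0 Z=0
after  4: r0=0x59 r1=0x51 r2=0xf8 r3=0xef  N=0 Z=0
-- IRQ taken; context saved, return-PC = 5 --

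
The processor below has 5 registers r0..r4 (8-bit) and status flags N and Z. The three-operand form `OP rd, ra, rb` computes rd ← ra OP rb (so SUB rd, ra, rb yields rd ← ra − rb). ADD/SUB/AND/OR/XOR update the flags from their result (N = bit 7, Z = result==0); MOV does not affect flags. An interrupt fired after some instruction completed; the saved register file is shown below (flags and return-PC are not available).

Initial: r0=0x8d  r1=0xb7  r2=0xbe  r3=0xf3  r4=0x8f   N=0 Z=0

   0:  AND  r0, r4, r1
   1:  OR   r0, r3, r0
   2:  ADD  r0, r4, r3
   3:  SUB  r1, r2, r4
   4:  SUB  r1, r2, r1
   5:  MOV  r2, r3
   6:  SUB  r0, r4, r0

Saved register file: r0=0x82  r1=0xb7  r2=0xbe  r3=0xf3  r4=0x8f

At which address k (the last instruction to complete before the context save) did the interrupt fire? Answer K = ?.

after  0: r0=0x87 r1=0xb7 r2=0xbe r3=0xf3 r4=0x8f  N=1 Z=0
after  1: r0=0xf7 r1=0xb7 r2=0xbe r3=0xf3 r4=0x8f  N=1 Z=0
after  2: r0=0x82 r1=0xb7 r2=0xbe r3=0xf3 r4=0x8f  N=1 Z=0
-- IRQ taken; context saved, return-PC = 3 --

K = 2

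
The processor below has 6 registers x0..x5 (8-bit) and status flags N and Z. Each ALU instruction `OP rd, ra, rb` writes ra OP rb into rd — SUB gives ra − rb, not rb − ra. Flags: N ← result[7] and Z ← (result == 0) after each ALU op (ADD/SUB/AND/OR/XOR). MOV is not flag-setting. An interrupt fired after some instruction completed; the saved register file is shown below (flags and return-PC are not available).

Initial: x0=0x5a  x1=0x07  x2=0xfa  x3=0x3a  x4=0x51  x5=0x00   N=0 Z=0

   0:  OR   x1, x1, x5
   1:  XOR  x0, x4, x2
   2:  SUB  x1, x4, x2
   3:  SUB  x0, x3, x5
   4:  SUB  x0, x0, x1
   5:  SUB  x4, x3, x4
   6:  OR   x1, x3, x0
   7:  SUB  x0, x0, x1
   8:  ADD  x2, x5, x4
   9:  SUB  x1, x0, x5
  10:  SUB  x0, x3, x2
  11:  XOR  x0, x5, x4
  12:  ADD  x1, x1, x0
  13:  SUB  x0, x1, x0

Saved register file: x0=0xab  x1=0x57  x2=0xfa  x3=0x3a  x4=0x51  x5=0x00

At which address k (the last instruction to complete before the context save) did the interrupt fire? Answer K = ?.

K = 2

after  0: x0=0x5a x1=0x07 x2=0xfa x3=0x3a x4=0x51 x5=0x00  N=0 Z=0
after  1: x0=0xab x1=0x07 x2=0xfa x3=0x3a x4=0x51 x5=0x00  N=1 Z=0
after  2: x0=0xab x1=0x57 x2=0xfa x3=0x3a x4=0x51 x5=0x00  N=0 Z=0
-- IRQ taken; context saved, return-PC = 3 --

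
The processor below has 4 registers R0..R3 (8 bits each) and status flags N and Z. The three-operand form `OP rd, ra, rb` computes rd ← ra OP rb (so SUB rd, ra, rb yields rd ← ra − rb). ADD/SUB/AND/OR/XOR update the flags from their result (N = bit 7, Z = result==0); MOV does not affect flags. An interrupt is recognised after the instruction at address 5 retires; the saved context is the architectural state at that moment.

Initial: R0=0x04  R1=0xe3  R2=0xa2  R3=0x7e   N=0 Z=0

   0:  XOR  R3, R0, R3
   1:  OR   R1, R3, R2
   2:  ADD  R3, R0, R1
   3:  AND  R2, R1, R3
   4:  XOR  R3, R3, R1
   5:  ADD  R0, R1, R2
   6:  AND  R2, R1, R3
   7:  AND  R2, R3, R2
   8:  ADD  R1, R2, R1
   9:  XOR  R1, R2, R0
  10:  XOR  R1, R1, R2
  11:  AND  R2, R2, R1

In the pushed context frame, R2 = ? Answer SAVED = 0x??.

after  0: R0=0x04 R1=0xe3 R2=0xa2 R3=0x7a  N=0 Z=0
after  1: R0=0x04 R1=0xfa R2=0xa2 R3=0x7a  N=1 Z=0
after  2: R0=0x04 R1=0xfa R2=0xa2 R3=0xfe  N=1 Z=0
after  3: R0=0x04 R1=0xfa R2=0xfa R3=0xfe  N=1 Z=0
after  4: R0=0x04 R1=0xfa R2=0xfa R3=0x04  N=0 Z=0
after  5: R0=0xf4 R1=0xfa R2=0xfa R3=0x04  N=1 Z=0
-- IRQ taken; context saved, return-PC = 6 --

SAVED = 0xfa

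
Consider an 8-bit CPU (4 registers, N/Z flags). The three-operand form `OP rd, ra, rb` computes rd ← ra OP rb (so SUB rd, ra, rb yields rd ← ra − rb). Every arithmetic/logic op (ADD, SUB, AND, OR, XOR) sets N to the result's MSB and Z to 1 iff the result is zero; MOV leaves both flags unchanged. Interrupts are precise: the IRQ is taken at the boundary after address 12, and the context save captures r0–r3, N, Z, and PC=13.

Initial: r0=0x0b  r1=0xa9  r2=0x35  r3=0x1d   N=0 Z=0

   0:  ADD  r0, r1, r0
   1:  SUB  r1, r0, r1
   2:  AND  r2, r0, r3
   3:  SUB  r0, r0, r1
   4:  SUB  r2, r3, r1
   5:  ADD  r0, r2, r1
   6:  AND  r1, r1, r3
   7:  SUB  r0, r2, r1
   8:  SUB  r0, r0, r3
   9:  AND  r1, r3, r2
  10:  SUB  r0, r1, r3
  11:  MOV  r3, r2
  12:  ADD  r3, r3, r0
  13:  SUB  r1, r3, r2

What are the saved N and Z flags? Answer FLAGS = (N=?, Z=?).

FLAGS = (N=0, Z=0)

after  0: r0=0xb4 r1=0xa9 r2=0x35 r3=0x1d  N=1 Z=0
after  1: r0=0xb4 r1=0x0b r2=0x35 r3=0x1d  N=0 Z=0
after  2: r0=0xb4 r1=0x0b r2=0x14 r3=0x1d  N=0 Z=0
after  3: r0=0xa9 r1=0x0b r2=0x14 r3=0x1d  N=1 Z=0
after  4: r0=0xa9 r1=0x0b r2=0x12 r3=0x1d  N=0 Z=0
after  5: r0=0x1d r1=0x0b r2=0x12 r3=0x1d  N=0 Z=0
after  6: r0=0x1d r1=0x09 r2=0x12 r3=0x1d  N=0 Z=0
after  7: r0=0x09 r1=0x09 r2=0x12 r3=0x1d  N=0 Z=0
after  8: r0=0xec r1=0x09 r2=0x12 r3=0x1d  N=1 Z=0
after  9: r0=0xec r1=0x10 r2=0x12 r3=0x1d  N=0 Z=0
after 10: r0=0xf3 r1=0x10 r2=0x12 r3=0x1d  N=1 Z=0
after 11: r0=0xf3 r1=0x10 r2=0x12 r3=0x12  N=1 Z=0
after 12: r0=0xf3 r1=0x10 r2=0x12 r3=0x05  N=0 Z=0
-- IRQ taken; context saved, return-PC = 13 --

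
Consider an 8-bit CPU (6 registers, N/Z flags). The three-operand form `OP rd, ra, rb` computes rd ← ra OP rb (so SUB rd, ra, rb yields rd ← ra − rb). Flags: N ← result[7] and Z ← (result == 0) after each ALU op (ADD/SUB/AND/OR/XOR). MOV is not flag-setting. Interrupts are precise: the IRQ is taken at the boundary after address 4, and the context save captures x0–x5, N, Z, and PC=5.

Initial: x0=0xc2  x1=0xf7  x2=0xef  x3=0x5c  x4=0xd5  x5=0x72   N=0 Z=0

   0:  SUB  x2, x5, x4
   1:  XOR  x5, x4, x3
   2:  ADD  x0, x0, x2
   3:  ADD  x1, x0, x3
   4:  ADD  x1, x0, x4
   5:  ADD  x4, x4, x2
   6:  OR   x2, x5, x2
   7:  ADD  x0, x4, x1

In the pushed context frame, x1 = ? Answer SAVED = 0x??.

after  0: x0=0xc2 x1=0xf7 x2=0x9d x3=0x5c x4=0xd5 x5=0x72  N=1 Z=0
after  1: x0=0xc2 x1=0xf7 x2=0x9d x3=0x5c x4=0xd5 x5=0x89  N=1 Z=0
after  2: x0=0x5f x1=0xf7 x2=0x9d x3=0x5c x4=0xd5 x5=0x89  N=0 Z=0
after  3: x0=0x5f x1=0xbb x2=0x9d x3=0x5c x4=0xd5 x5=0x89  N=1 Z=0
after  4: x0=0x5f x1=0x34 x2=0x9d x3=0x5c x4=0xd5 x5=0x89  N=0 Z=0
-- IRQ taken; context saved, return-PC = 5 --

SAVED = 0x34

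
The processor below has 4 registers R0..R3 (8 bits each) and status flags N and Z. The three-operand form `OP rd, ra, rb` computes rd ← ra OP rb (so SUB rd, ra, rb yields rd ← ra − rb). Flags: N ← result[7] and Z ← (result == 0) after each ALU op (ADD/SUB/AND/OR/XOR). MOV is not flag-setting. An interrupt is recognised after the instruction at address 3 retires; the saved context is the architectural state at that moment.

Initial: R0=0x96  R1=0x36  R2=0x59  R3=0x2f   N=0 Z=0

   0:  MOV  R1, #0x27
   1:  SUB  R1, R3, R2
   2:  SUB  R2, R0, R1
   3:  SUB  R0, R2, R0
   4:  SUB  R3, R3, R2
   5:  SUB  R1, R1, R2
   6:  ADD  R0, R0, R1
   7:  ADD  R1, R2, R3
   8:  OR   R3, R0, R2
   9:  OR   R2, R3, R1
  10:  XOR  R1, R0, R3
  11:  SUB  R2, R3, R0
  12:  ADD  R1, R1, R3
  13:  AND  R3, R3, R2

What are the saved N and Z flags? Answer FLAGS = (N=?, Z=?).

after  0: R0=0x96 R1=0x27 R2=0x59 R3=0x2f  N=0 Z=0
after  1: R0=0x96 R1=0xd6 R2=0x59 R3=0x2f  N=1 Z=0
after  2: R0=0x96 R1=0xd6 R2=0xc0 R3=0x2f  N=1 Z=0
after  3: R0=0x2a R1=0xd6 R2=0xc0 R3=0x2f  N=0 Z=0
-- IRQ taken; context saved, return-PC = 4 --

FLAGS = (N=0, Z=0)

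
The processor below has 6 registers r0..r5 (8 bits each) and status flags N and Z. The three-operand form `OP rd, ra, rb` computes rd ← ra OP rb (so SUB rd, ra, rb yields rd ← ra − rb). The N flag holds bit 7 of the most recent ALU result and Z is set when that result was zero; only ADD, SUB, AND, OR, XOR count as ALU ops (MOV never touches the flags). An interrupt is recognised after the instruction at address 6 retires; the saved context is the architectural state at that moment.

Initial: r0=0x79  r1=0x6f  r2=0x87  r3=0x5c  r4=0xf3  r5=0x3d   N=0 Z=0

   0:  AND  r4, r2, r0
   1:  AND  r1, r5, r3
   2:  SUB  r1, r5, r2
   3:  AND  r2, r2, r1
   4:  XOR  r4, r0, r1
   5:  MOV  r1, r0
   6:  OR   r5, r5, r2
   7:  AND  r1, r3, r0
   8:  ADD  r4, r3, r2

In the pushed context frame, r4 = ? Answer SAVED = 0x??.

after  0: r0=0x79 r1=0x6f r2=0x87 r3=0x5c r4=0x01 r5=0x3d  N=0 Z=0
after  1: r0=0x79 r1=0x1c r2=0x87 r3=0x5c r4=0x01 r5=0x3d  N=0 Z=0
after  2: r0=0x79 r1=0xb6 r2=0x87 r3=0x5c r4=0x01 r5=0x3d  N=1 Z=0
after  3: r0=0x79 r1=0xb6 r2=0x86 r3=0x5c r4=0x01 r5=0x3d  N=1 Z=0
after  4: r0=0x79 r1=0xb6 r2=0x86 r3=0x5c r4=0xcf r5=0x3d  N=1 Z=0
after  5: r0=0x79 r1=0x79 r2=0x86 r3=0x5c r4=0xcf r5=0x3d  N=1 Z=0
after  6: r0=0x79 r1=0x79 r2=0x86 r3=0x5c r4=0xcf r5=0xbf  N=1 Z=0
-- IRQ taken; context saved, return-PC = 7 --

SAVED = 0xcf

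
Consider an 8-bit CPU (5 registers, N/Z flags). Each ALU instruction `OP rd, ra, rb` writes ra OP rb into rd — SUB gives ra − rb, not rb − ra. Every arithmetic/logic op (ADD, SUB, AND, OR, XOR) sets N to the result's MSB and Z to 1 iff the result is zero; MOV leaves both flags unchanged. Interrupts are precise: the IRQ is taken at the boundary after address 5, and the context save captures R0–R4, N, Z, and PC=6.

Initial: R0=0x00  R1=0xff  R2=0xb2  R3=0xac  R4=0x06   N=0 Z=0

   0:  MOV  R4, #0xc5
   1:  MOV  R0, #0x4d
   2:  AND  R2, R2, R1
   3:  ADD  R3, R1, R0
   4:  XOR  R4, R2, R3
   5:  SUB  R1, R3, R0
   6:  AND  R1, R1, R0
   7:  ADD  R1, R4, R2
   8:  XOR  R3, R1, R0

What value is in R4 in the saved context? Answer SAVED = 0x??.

after  0: R0=0x00 R1=0xff R2=0xb2 R3=0xac R4=0xc5  N=0 Z=0
after  1: R0=0x4d R1=0xff R2=0xb2 R3=0xac R4=0xc5  N=0 Z=0
after  2: R0=0x4d R1=0xff R2=0xb2 R3=0xac R4=0xc5  N=1 Z=0
after  3: R0=0x4d R1=0xff R2=0xb2 R3=0x4c R4=0xc5  N=0 Z=0
after  4: R0=0x4d R1=0xff R2=0xb2 R3=0x4c R4=0xfe  N=1 Z=0
after  5: R0=0x4d R1=0xff R2=0xb2 R3=0x4c R4=0xfe  N=1 Z=0
-- IRQ taken; context saved, return-PC = 6 --

SAVED = 0xfe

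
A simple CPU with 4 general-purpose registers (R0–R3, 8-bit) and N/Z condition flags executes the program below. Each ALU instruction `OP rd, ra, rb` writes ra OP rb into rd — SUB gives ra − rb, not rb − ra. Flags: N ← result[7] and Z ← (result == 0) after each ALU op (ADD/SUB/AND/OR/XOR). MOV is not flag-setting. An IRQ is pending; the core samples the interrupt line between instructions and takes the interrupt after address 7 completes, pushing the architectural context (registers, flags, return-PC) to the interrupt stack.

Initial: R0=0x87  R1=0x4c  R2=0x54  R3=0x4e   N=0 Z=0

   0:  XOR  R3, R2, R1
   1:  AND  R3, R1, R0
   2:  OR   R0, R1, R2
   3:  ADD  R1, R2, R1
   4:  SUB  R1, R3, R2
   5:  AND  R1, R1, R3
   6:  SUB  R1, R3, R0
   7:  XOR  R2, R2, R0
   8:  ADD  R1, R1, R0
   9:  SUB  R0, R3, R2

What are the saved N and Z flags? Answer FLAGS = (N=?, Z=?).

after  0: R0=0x87 R1=0x4c R2=0x54 R3=0x18  N=0 Z=0
after  1: R0=0x87 R1=0x4c R2=0x54 R3=0x04  N=0 Z=0
after  2: R0=0x5c R1=0x4c R2=0x54 R3=0x04  N=0 Z=0
after  3: R0=0x5c R1=0xa0 R2=0x54 R3=0x04  N=1 Z=0
after  4: R0=0x5c R1=0xb0 R2=0x54 R3=0x04  N=1 Z=0
after  5: R0=0x5c R1=0x00 R2=0x54 R3=0x04  N=0 Z=1
after  6: R0=0x5c R1=0xa8 R2=0x54 R3=0x04  N=1 Z=0
after  7: R0=0x5c R1=0xa8 R2=0x08 R3=0x04  N=0 Z=0
-- IRQ taken; context saved, return-PC = 8 --

FLAGS = (N=0, Z=0)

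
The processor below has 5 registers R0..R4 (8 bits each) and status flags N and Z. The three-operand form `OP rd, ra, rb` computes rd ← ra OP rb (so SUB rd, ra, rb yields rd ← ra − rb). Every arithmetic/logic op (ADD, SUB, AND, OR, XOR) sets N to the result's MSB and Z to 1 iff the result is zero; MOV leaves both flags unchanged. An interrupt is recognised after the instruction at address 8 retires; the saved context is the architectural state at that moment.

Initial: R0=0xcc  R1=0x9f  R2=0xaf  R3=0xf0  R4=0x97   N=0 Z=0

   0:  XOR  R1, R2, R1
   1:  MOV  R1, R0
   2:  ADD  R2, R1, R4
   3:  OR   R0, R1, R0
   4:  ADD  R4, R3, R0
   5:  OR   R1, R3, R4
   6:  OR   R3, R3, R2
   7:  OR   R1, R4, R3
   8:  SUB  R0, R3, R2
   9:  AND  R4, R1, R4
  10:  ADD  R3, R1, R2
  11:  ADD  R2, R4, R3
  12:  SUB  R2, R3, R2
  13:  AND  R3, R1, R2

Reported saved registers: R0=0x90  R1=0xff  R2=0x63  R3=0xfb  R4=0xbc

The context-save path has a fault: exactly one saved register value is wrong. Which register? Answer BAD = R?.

BAD = R3

after  0: R0=0xcc R1=0x30 R2=0xaf R3=0xf0 R4=0x97  N=0 Z=0
after  1: R0=0xcc R1=0xcc R2=0xaf R3=0xf0 R4=0x97  N=0 Z=0
after  2: R0=0xcc R1=0xcc R2=0x63 R3=0xf0 R4=0x97  N=0 Z=0
after  3: R0=0xcc R1=0xcc R2=0x63 R3=0xf0 R4=0x97  N=1 Z=0
after  4: R0=0xcc R1=0xcc R2=0x63 R3=0xf0 R4=0xbc  N=1 Z=0
after  5: R0=0xcc R1=0xfc R2=0x63 R3=0xf0 R4=0xbc  N=1 Z=0
after  6: R0=0xcc R1=0xfc R2=0x63 R3=0xf3 R4=0xbc  N=1 Z=0
after  7: R0=0xcc R1=0xff R2=0x63 R3=0xf3 R4=0xbc  N=1 Z=0
after  8: R0=0x90 R1=0xff R2=0x63 R3=0xf3 R4=0xbc  N=1 Z=0
-- IRQ taken; context saved, return-PC = 9 --
mismatch: R3: reported 0xfb vs actual 0xf3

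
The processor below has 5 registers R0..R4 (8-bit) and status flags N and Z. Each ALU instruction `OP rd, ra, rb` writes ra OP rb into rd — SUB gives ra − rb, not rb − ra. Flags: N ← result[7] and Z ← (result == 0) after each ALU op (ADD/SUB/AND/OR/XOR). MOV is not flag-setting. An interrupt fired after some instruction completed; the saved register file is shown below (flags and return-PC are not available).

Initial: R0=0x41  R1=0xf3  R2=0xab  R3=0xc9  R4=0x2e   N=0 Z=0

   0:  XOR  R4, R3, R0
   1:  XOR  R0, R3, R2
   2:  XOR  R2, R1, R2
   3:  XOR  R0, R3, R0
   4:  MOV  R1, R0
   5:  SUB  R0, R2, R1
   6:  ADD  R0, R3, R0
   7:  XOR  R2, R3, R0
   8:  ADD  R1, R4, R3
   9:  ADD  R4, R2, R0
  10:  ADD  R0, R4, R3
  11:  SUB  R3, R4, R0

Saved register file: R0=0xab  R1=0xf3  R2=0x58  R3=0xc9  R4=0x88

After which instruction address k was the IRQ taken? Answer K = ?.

after  0: R0=0x41 R1=0xf3 R2=0xab R3=0xc9 R4=0x88  N=1 Z=0
after  1: R0=0x62 R1=0xf3 R2=0xab R3=0xc9 R4=0x88  N=0 Z=0
after  2: R0=0x62 R1=0xf3 R2=0x58 R3=0xc9 R4=0x88  N=0 Z=0
after  3: R0=0xab R1=0xf3 R2=0x58 R3=0xc9 R4=0x88  N=1 Z=0
-- IRQ taken; context saved, return-PC = 4 --

K = 3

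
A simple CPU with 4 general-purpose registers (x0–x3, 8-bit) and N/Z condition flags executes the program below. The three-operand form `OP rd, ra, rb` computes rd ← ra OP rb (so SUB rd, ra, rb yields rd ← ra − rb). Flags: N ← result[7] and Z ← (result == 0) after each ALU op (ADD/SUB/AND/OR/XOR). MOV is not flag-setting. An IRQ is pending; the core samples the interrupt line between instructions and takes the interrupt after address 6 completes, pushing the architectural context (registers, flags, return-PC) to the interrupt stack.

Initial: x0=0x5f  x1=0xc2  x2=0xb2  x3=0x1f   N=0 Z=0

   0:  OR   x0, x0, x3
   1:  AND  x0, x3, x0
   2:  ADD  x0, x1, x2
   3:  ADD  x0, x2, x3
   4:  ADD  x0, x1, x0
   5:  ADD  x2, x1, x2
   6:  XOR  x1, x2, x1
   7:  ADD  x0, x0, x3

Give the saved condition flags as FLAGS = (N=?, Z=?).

FLAGS = (N=1, Z=0)

after  0: x0=0x5f x1=0xc2 x2=0xb2 x3=0x1f  N=0 Z=0
after  1: x0=0x1f x1=0xc2 x2=0xb2 x3=0x1f  N=0 Z=0
after  2: x0=0x74 x1=0xc2 x2=0xb2 x3=0x1f  N=0 Z=0
after  3: x0=0xd1 x1=0xc2 x2=0xb2 x3=0x1f  N=1 Z=0
after  4: x0=0x93 x1=0xc2 x2=0xb2 x3=0x1f  N=1 Z=0
after  5: x0=0x93 x1=0xc2 x2=0x74 x3=0x1f  N=0 Z=0
after  6: x0=0x93 x1=0xb6 x2=0x74 x3=0x1f  N=1 Z=0
-- IRQ taken; context saved, return-PC = 7 --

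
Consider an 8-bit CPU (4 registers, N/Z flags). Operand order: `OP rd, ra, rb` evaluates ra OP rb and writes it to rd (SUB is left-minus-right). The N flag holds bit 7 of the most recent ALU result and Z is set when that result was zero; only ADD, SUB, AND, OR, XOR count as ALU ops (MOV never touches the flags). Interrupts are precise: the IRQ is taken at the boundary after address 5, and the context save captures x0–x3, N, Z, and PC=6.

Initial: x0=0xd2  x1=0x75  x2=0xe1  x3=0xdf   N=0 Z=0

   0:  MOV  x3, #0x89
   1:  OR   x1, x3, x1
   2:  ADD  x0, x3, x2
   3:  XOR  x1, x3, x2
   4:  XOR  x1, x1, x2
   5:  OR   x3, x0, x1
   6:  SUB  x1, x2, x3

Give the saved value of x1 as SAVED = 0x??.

SAVED = 0x89

after  0: x0=0xd2 x1=0x75 x2=0xe1 x3=0x89  N=0 Z=0
after  1: x0=0xd2 x1=0xfd x2=0xe1 x3=0x89  N=1 Z=0
after  2: x0=0x6a x1=0xfd x2=0xe1 x3=0x89  N=0 Z=0
after  3: x0=0x6a x1=0x68 x2=0xe1 x3=0x89  N=0 Z=0
after  4: x0=0x6a x1=0x89 x2=0xe1 x3=0x89  N=1 Z=0
after  5: x0=0x6a x1=0x89 x2=0xe1 x3=0xeb  N=1 Z=0
-- IRQ taken; context saved, return-PC = 6 --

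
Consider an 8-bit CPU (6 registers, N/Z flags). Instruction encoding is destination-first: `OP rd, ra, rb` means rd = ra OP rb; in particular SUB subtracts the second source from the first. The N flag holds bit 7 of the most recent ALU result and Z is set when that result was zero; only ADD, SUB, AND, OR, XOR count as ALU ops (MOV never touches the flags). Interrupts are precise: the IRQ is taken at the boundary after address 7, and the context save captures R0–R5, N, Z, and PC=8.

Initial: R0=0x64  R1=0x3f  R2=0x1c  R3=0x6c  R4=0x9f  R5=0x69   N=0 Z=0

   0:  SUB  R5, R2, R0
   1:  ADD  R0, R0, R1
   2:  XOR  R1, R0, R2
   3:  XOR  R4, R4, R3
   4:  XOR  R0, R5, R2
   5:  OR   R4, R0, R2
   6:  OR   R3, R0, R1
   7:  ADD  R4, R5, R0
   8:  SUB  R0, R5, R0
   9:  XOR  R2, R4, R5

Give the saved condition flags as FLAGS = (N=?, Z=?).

FLAGS = (N=0, Z=0)

after  0: R0=0x64 R1=0x3f R2=0x1c R3=0x6c R4=0x9f R5=0xb8  N=1 Z=0
after  1: R0=0xa3 R1=0x3f R2=0x1c R3=0x6c R4=0x9f R5=0xb8  N=1 Z=0
after  2: R0=0xa3 R1=0xbf R2=0x1c R3=0x6c R4=0x9f R5=0xb8  N=1 Z=0
after  3: R0=0xa3 R1=0xbf R2=0x1c R3=0x6c R4=0xf3 R5=0xb8  N=1 Z=0
after  4: R0=0xa4 R1=0xbf R2=0x1c R3=0x6c R4=0xf3 R5=0xb8  N=1 Z=0
after  5: R0=0xa4 R1=0xbf R2=0x1c R3=0x6c R4=0xbc R5=0xb8  N=1 Z=0
after  6: R0=0xa4 R1=0xbf R2=0x1c R3=0xbf R4=0xbc R5=0xb8  N=1 Z=0
after  7: R0=0xa4 R1=0xbf R2=0x1c R3=0xbf R4=0x5c R5=0xb8  N=0 Z=0
-- IRQ taken; context saved, return-PC = 8 --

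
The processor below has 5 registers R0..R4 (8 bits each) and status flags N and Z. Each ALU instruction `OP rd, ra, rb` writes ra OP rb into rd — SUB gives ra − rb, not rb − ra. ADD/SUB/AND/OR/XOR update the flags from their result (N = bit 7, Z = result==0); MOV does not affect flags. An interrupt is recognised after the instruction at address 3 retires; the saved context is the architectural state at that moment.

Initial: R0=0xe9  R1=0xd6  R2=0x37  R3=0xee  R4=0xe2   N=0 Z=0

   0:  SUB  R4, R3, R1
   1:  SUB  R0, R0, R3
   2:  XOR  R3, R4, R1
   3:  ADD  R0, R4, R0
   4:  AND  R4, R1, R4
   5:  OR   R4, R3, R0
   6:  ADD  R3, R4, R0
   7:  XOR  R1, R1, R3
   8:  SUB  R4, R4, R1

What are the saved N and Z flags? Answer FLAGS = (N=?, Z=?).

after  0: R0=0xe9 R1=0xd6 R2=0x37 R3=0xee R4=0x18  N=0 Z=0
after  1: R0=0xfb R1=0xd6 R2=0x37 R3=0xee R4=0x18  N=1 Z=0
after  2: R0=0xfb R1=0xd6 R2=0x37 R3=0xce R4=0x18  N=1 Z=0
after  3: R0=0x13 R1=0xd6 R2=0x37 R3=0xce R4=0x18  N=0 Z=0
-- IRQ taken; context saved, return-PC = 4 --

FLAGS = (N=0, Z=0)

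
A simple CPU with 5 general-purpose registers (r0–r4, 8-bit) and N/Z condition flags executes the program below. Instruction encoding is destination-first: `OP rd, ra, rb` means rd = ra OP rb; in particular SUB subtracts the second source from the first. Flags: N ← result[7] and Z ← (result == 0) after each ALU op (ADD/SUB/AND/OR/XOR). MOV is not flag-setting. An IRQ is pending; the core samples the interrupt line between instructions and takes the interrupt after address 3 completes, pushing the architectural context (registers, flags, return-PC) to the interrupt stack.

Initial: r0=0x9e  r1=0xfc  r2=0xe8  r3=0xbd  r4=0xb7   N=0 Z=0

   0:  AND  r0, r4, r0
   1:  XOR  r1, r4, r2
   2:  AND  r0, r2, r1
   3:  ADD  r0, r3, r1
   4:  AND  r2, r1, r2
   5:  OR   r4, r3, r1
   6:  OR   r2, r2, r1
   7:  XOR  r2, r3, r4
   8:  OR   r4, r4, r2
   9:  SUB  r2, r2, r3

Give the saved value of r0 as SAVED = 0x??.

after  0: r0=0x96 r1=0xfc r2=0xe8 r3=0xbd r4=0xb7  N=1 Z=0
after  1: r0=0x96 r1=0x5f r2=0xe8 r3=0xbd r4=0xb7  N=0 Z=0
after  2: r0=0x48 r1=0x5f r2=0xe8 r3=0xbd r4=0xb7  N=0 Z=0
after  3: r0=0x1c r1=0x5f r2=0xe8 r3=0xbd r4=0xb7  N=0 Z=0
-- IRQ taken; context saved, return-PC = 4 --

SAVED = 0x1c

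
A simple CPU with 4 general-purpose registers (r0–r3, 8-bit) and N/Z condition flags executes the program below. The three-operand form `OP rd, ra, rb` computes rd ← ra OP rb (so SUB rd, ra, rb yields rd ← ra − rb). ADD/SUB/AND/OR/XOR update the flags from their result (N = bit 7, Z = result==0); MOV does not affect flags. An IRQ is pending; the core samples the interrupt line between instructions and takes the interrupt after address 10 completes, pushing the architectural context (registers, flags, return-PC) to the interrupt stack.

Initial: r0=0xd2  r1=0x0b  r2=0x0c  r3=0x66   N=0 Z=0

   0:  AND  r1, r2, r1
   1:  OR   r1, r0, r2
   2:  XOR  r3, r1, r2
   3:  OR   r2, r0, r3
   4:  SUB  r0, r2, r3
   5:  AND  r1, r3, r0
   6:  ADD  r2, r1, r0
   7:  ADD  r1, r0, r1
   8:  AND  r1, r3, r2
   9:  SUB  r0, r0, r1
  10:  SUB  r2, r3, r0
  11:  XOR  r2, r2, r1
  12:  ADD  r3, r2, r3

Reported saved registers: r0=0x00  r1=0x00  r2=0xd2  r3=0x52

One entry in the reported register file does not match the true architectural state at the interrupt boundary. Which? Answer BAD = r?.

BAD = r3

after  0: r0=0xd2 r1=0x08 r2=0x0c r3=0x66  N=0 Z=0
after  1: r0=0xd2 r1=0xde r2=0x0c r3=0x66  N=1 Z=0
after  2: r0=0xd2 r1=0xde r2=0x0c r3=0xd2  N=1 Z=0
after  3: r0=0xd2 r1=0xde r2=0xd2 r3=0xd2  N=1 Z=0
after  4: r0=0x00 r1=0xde r2=0xd2 r3=0xd2  N=0 Z=1
after  5: r0=0x00 r1=0x00 r2=0xd2 r3=0xd2  N=0 Z=1
after  6: r0=0x00 r1=0x00 r2=0x00 r3=0xd2  N=0 Z=1
after  7: r0=0x00 r1=0x00 r2=0x00 r3=0xd2  N=0 Z=1
after  8: r0=0x00 r1=0x00 r2=0x00 r3=0xd2  N=0 Z=1
after  9: r0=0x00 r1=0x00 r2=0x00 r3=0xd2  N=0 Z=1
after 10: r0=0x00 r1=0x00 r2=0xd2 r3=0xd2  N=1 Z=0
-- IRQ taken; context saved, return-PC = 11 --
mismatch: r3: reported 0x52 vs actual 0xd2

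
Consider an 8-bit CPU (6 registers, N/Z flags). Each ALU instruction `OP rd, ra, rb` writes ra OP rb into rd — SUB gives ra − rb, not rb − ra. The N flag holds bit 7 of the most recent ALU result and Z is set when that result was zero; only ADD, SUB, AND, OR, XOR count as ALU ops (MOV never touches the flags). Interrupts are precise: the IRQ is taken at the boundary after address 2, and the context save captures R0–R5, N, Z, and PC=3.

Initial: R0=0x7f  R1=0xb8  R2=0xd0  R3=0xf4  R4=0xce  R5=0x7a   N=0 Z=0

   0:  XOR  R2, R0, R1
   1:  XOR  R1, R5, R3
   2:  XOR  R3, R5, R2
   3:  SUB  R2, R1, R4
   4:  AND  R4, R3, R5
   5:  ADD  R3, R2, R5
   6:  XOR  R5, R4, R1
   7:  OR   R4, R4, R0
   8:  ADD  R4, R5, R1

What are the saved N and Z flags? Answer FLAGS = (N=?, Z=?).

after  0: R0=0x7f R1=0xb8 R2=0xc7 R3=0xf4 R4=0xce R5=0x7a  N=1 Z=0
after  1: R0=0x7f R1=0x8e R2=0xc7 R3=0xf4 R4=0xce R5=0x7a  N=1 Z=0
after  2: R0=0x7f R1=0x8e R2=0xc7 R3=0xbd R4=0xce R5=0x7a  N=1 Z=0
-- IRQ taken; context saved, return-PC = 3 --

FLAGS = (N=1, Z=0)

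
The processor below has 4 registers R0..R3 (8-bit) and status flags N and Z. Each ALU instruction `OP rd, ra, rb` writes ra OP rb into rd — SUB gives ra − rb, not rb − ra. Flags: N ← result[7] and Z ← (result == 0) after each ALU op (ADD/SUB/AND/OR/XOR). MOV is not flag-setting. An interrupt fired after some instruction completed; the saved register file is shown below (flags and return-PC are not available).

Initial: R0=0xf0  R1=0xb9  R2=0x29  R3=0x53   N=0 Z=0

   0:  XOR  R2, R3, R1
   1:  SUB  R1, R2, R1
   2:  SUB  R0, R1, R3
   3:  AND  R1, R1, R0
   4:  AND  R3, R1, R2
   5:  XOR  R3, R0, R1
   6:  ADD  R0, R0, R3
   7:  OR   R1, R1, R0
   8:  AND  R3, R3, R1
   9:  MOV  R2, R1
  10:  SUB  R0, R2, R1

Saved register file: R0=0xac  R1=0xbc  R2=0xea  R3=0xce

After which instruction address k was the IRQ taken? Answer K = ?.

K = 7

after  0: R0=0xf0 R1=0xb9 R2=0xea R3=0x53  N=1 Z=0
after  1: R0=0xf0 R1=0x31 R2=0xea R3=0x53  N=0 Z=0
after  2: R0=0xde R1=0x31 R2=0xea R3=0x53  N=1 Z=0
after  3: R0=0xde R1=0x10 R2=0xea R3=0x53  N=0 Z=0
after  4: R0=0xde R1=0x10 R2=0xea R3=0x00  N=0 Z=1
after  5: R0=0xde R1=0x10 R2=0xea R3=0xce  N=1 Z=0
after  6: R0=0xac R1=0x10 R2=0xea R3=0xce  N=1 Z=0
after  7: R0=0xac R1=0xbc R2=0xea R3=0xce  N=1 Z=0
-- IRQ taken; context saved, return-PC = 8 --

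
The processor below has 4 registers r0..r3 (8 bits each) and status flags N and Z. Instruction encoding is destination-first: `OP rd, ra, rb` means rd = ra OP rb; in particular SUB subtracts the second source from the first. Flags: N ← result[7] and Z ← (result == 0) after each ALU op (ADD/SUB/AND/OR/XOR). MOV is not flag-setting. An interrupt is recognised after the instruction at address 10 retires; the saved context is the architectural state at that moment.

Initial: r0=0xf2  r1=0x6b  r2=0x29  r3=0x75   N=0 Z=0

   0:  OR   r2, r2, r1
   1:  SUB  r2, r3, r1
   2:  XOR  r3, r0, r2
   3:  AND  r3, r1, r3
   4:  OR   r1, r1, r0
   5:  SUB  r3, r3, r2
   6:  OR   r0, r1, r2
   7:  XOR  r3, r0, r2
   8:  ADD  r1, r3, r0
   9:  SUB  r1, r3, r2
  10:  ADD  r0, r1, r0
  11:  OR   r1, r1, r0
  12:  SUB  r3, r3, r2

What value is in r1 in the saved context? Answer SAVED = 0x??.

SAVED = 0xe7

after  0: r0=0xf2 r1=0x6b r2=0x6b r3=0x75  N=0 Z=0
after  1: r0=0xf2 r1=0x6b r2=0x0a r3=0x75  N=0 Z=0
after  2: r0=0xf2 r1=0x6b r2=0x0a r3=0xf8  N=1 Z=0
after  3: r0=0xf2 r1=0x6b r2=0x0a r3=0x68  N=0 Z=0
after  4: r0=0xf2 r1=0xfb r2=0x0a r3=0x68  N=1 Z=0
after  5: r0=0xf2 r1=0xfb r2=0x0a r3=0x5e  N=0 Z=0
after  6: r0=0xfb r1=0xfb r2=0x0a r3=0x5e  N=1 Z=0
after  7: r0=0xfb r1=0xfb r2=0x0a r3=0xf1  N=1 Z=0
after  8: r0=0xfb r1=0xec r2=0x0a r3=0xf1  N=1 Z=0
after  9: r0=0xfb r1=0xe7 r2=0x0a r3=0xf1  N=1 Z=0
after 10: r0=0xe2 r1=0xe7 r2=0x0a r3=0xf1  N=1 Z=0
-- IRQ taken; context saved, return-PC = 11 --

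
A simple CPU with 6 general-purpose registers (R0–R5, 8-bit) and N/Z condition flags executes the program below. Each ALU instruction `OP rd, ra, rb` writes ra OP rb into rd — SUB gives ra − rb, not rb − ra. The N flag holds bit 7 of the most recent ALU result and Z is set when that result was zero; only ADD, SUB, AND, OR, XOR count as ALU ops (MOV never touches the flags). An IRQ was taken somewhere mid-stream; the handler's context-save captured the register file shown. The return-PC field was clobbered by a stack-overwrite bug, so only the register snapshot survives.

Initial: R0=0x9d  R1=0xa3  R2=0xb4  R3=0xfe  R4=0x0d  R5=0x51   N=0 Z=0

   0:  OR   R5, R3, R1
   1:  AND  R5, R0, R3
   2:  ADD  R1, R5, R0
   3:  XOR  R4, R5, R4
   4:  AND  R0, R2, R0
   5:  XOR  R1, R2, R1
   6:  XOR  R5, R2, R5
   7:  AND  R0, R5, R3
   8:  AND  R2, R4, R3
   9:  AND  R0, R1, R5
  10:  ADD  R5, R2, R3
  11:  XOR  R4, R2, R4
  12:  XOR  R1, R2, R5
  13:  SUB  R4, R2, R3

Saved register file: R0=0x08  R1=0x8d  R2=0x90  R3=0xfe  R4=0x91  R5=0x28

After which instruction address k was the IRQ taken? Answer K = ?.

after  0: R0=0x9d R1=0xa3 R2=0xb4 R3=0xfe R4=0x0d R5=0xff  N=1 Z=0
after  1: R0=0x9d R1=0xa3 R2=0xb4 R3=0xfe R4=0x0d R5=0x9c  N=1 Z=0
after  2: R0=0x9d R1=0x39 R2=0xb4 R3=0xfe R4=0x0d R5=0x9c  N=0 Z=0
after  3: R0=0x9d R1=0x39 R2=0xb4 R3=0xfe R4=0x91 R5=0x9c  N=1 Z=0
after  4: R0=0x94 R1=0x39 R2=0xb4 R3=0xfe R4=0x91 R5=0x9c  N=1 Z=0
after  5: R0=0x94 R1=0x8d R2=0xb4 R3=0xfe R4=0x91 R5=0x9c  N=1 Z=0
after  6: R0=0x94 R1=0x8d R2=0xb4 R3=0xfe R4=0x91 R5=0x28  N=0 Z=0
after  7: R0=0x28 R1=0x8d R2=0xb4 R3=0xfe R4=0x91 R5=0x28  N=0 Z=0
after  8: R0=0x28 R1=0x8d R2=0x90 R3=0xfe R4=0x91 R5=0x28  N=1 Z=0
after  9: R0=0x08 R1=0x8d R2=0x90 R3=0xfe R4=0x91 R5=0x28  N=0 Z=0
-- IRQ taken; context saved, return-PC = 10 --

K = 9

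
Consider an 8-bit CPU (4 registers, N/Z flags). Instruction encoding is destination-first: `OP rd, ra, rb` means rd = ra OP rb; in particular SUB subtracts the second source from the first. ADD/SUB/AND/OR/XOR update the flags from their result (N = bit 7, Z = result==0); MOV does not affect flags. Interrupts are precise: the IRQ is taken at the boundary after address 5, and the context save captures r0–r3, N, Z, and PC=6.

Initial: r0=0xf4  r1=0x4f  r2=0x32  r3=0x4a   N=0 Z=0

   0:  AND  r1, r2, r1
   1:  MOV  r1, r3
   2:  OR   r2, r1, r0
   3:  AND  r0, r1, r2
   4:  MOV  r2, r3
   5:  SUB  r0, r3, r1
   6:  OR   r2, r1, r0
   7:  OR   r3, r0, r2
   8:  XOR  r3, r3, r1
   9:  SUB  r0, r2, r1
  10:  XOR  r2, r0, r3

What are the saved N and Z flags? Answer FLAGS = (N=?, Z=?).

FLAGS = (N=0, Z=1)

after  0: r0=0xf4 r1=0x02 r2=0x32 r3=0x4a  N=0 Z=0
after  1: r0=0xf4 r1=0x4a r2=0x32 r3=0x4a  N=0 Z=0
after  2: r0=0xf4 r1=0x4a r2=0xfe r3=0x4a  N=1 Z=0
after  3: r0=0x4a r1=0x4a r2=0xfe r3=0x4a  N=0 Z=0
after  4: r0=0x4a r1=0x4a r2=0x4a r3=0x4a  N=0 Z=0
after  5: r0=0x00 r1=0x4a r2=0x4a r3=0x4a  N=0 Z=1
-- IRQ taken; context saved, return-PC = 6 --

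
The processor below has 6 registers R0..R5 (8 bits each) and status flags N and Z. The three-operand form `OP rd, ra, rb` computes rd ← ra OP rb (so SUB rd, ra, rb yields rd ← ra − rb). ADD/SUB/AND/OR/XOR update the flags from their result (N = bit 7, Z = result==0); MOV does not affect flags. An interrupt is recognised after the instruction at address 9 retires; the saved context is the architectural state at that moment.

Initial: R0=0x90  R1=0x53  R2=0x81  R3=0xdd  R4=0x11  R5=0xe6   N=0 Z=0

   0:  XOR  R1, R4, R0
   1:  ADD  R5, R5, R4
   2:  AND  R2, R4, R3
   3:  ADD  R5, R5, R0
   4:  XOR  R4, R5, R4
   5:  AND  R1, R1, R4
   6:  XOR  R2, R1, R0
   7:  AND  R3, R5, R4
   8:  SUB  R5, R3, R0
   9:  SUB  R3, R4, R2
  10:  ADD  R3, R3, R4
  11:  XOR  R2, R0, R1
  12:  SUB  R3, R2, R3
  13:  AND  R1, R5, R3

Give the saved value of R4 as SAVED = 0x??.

SAVED = 0x96

after  0: R0=0x90 R1=0x81 R2=0x81 R3=0xdd R4=0x11 R5=0xe6  N=1 Z=0
after  1: R0=0x90 R1=0x81 R2=0x81 R3=0xdd R4=0x11 R5=0xf7  N=1 Z=0
after  2: R0=0x90 R1=0x81 R2=0x11 R3=0xdd R4=0x11 R5=0xf7  N=0 Z=0
after  3: R0=0x90 R1=0x81 R2=0x11 R3=0xdd R4=0x11 R5=0x87  N=1 Z=0
after  4: R0=0x90 R1=0x81 R2=0x11 R3=0xdd R4=0x96 R5=0x87  N=1 Z=0
after  5: R0=0x90 R1=0x80 R2=0x11 R3=0xdd R4=0x96 R5=0x87  N=1 Z=0
after  6: R0=0x90 R1=0x80 R2=0x10 R3=0xdd R4=0x96 R5=0x87  N=0 Z=0
after  7: R0=0x90 R1=0x80 R2=0x10 R3=0x86 R4=0x96 R5=0x87  N=1 Z=0
after  8: R0=0x90 R1=0x80 R2=0x10 R3=0x86 R4=0x96 R5=0xf6  N=1 Z=0
after  9: R0=0x90 R1=0x80 R2=0x10 R3=0x86 R4=0x96 R5=0xf6  N=1 Z=0
-- IRQ taken; context saved, return-PC = 10 --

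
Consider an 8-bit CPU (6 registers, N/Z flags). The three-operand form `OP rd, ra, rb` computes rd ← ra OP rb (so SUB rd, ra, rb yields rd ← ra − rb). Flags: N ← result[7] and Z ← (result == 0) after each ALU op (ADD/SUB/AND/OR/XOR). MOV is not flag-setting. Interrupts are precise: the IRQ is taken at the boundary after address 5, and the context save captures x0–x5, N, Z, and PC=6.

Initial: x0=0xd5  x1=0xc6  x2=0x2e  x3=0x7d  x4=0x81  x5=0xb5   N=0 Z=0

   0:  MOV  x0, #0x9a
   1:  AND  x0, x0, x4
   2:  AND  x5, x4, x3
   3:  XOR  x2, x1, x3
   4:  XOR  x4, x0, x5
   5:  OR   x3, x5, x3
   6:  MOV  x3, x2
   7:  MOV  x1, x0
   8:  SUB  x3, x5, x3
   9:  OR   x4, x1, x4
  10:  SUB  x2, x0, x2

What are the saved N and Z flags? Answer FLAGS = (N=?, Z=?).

FLAGS = (N=0, Z=0)

after  0: x0=0x9a x1=0xc6 x2=0x2e x3=0x7d x4=0x81 x5=0xb5  N=0 Z=0
after  1: x0=0x80 x1=0xc6 x2=0x2e x3=0x7d x4=0x81 x5=0xb5  N=1 Z=0
after  2: x0=0x80 x1=0xc6 x2=0x2e x3=0x7d x4=0x81 x5=0x01  N=0 Z=0
after  3: x0=0x80 x1=0xc6 x2=0xbb x3=0x7d x4=0x81 x5=0x01  N=1 Z=0
after  4: x0=0x80 x1=0xc6 x2=0xbb x3=0x7d x4=0x81 x5=0x01  N=1 Z=0
after  5: x0=0x80 x1=0xc6 x2=0xbb x3=0x7d x4=0x81 x5=0x01  N=0 Z=0
-- IRQ taken; context saved, return-PC = 6 --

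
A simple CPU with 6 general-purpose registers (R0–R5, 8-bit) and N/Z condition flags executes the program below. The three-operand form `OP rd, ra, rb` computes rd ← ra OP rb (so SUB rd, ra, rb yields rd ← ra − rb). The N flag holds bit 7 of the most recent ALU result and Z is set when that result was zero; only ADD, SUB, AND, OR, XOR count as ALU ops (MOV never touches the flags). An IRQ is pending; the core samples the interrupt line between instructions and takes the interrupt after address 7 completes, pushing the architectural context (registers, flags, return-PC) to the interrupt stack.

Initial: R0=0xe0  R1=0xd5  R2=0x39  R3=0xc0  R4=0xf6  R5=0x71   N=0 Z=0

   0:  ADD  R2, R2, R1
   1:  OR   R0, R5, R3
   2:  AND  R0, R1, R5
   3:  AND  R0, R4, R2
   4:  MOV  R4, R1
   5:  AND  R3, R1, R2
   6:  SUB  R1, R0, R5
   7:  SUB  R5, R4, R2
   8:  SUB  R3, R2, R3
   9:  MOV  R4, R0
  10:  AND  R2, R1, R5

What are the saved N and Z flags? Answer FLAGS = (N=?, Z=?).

FLAGS = (N=1, Z=0)

after  0: R0=0xe0 R1=0xd5 R2=0x0e R3=0xc0 R4=0xf6 R5=0x71  N=0 Z=0
after  1: R0=0xf1 R1=0xd5 R2=0x0e R3=0xc0 R4=0xf6 R5=0x71  N=1 Z=0
after  2: R0=0x51 R1=0xd5 R2=0x0e R3=0xc0 R4=0xf6 R5=0x71  N=0 Z=0
after  3: R0=0x06 R1=0xd5 R2=0x0e R3=0xc0 R4=0xf6 R5=0x71  N=0 Z=0
after  4: R0=0x06 R1=0xd5 R2=0x0e R3=0xc0 R4=0xd5 R5=0x71  N=0 Z=0
after  5: R0=0x06 R1=0xd5 R2=0x0e R3=0x04 R4=0xd5 R5=0x71  N=0 Z=0
after  6: R0=0x06 R1=0x95 R2=0x0e R3=0x04 R4=0xd5 R5=0x71  N=1 Z=0
after  7: R0=0x06 R1=0x95 R2=0x0e R3=0x04 R4=0xd5 R5=0xc7  N=1 Z=0
-- IRQ taken; context saved, return-PC = 8 --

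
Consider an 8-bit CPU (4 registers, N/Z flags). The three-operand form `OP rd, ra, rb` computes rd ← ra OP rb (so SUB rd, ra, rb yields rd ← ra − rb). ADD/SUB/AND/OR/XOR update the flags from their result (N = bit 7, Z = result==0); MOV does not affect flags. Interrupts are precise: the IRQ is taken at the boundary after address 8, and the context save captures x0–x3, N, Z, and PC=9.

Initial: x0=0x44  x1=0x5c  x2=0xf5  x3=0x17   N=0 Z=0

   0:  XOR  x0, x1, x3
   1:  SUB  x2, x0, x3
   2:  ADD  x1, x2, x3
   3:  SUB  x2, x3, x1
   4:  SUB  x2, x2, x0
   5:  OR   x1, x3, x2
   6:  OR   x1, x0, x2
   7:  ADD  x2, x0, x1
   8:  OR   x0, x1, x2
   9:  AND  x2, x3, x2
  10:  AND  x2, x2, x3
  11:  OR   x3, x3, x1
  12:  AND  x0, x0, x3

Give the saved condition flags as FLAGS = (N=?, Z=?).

FLAGS = (N=1, Z=0)

after  0: x0=0x4b x1=0x5c x2=0xf5 x3=0x17  N=0 Z=0
after  1: x0=0x4b x1=0x5c x2=0x34 x3=0x17  N=0 Z=0
after  2: x0=0x4b x1=0x4b x2=0x34 x3=0x17  N=0 Z=0
after  3: x0=0x4b x1=0x4b x2=0xcc x3=0x17  N=1 Z=0
after  4: x0=0x4b x1=0x4b x2=0x81 x3=0x17  N=1 Z=0
after  5: x0=0x4b x1=0x97 x2=0x81 x3=0x17  N=1 Z=0
after  6: x0=0x4b x1=0xcb x2=0x81 x3=0x17  N=1 Z=0
after  7: x0=0x4b x1=0xcb x2=0x16 x3=0x17  N=0 Z=0
after  8: x0=0xdf x1=0xcb x2=0x16 x3=0x17  N=1 Z=0
-- IRQ taken; context saved, return-PC = 9 --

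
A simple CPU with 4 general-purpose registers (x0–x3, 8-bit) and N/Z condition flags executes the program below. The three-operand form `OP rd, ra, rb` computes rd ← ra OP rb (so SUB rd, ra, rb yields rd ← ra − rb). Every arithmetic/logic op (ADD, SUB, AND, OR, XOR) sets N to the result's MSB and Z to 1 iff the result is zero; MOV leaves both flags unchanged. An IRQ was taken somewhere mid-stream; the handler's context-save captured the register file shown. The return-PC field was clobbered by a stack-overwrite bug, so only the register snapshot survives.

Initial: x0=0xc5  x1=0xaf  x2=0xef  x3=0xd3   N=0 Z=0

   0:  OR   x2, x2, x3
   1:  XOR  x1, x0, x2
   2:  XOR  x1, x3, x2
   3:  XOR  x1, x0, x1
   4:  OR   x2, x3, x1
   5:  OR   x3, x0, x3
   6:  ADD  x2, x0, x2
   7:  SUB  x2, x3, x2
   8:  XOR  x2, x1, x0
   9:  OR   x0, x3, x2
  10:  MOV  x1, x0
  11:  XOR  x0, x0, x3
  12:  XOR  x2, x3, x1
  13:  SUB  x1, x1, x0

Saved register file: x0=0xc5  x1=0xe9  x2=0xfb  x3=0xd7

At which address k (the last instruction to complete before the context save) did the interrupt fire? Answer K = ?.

K = 5

after  0: x0=0xc5 x1=0xaf x2=0xff x3=0xd3  N=1 Z=0
after  1: x0=0xc5 x1=0x3a x2=0xff x3=0xd3  N=0 Z=0
after  2: x0=0xc5 x1=0x2c x2=0xff x3=0xd3  N=0 Z=0
after  3: x0=0xc5 x1=0xe9 x2=0xff x3=0xd3  N=1 Z=0
after  4: x0=0xc5 x1=0xe9 x2=0xfb x3=0xd3  N=1 Z=0
after  5: x0=0xc5 x1=0xe9 x2=0xfb x3=0xd7  N=1 Z=0
-- IRQ taken; context saved, return-PC = 6 --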